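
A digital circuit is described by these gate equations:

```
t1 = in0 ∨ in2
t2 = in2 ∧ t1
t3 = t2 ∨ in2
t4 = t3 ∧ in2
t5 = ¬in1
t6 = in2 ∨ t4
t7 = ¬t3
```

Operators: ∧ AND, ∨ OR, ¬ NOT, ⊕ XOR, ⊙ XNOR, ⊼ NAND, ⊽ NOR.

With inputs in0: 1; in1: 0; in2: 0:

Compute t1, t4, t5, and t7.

t1 = in0 OR in2 = 1 OR 0 = 1
t2 = in2 AND t1 = 0 AND 1 = 0
t3 = t2 OR in2 = 0 OR 0 = 0
t4 = t3 AND in2 = 0 AND 0 = 0
t5 = NOT in1 = NOT 0 = 1
t7 = NOT t3 = NOT 0 = 1

t1 = 1  t4 = 0  t5 = 1  t7 = 1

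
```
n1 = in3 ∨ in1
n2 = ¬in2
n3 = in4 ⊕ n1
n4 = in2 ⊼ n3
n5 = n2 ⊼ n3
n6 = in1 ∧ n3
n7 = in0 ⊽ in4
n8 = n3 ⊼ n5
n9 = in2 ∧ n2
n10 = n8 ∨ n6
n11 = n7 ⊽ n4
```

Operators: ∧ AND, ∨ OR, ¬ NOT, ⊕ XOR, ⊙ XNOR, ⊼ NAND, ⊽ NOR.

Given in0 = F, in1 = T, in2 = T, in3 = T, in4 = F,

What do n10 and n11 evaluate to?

n10 = T  n11 = F

n1 = in3 OR in1 = T OR T = T
n2 = NOT in2 = NOT T = F
n3 = in4 XOR n1 = F XOR T = T
n4 = in2 NAND n3 = T NAND T = F
n5 = n2 NAND n3 = F NAND T = T
n6 = in1 AND n3 = T AND T = T
n7 = in0 NOR in4 = F NOR F = T
n8 = n3 NAND n5 = T NAND T = F
n10 = n8 OR n6 = F OR T = T
n11 = n7 NOR n4 = T NOR F = F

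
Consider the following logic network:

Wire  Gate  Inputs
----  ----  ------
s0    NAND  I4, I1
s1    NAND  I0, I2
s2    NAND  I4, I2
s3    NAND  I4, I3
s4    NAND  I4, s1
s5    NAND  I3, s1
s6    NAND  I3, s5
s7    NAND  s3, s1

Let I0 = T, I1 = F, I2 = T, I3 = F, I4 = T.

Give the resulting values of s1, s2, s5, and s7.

s1 = F; s2 = F; s5 = T; s7 = T

s1 = I0 NAND I2 = T NAND T = F
s2 = I4 NAND I2 = T NAND T = F
s3 = I4 NAND I3 = T NAND F = T
s5 = I3 NAND s1 = F NAND F = T
s7 = s3 NAND s1 = T NAND F = T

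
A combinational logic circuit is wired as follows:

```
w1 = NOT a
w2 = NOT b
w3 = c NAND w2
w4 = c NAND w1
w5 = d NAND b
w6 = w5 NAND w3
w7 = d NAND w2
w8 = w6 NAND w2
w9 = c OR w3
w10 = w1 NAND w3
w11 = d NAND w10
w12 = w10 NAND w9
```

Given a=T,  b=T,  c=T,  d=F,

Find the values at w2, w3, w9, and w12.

w2 = F  w3 = T  w9 = T  w12 = F

w1 = NOT a = NOT T = F
w2 = NOT b = NOT T = F
w3 = c NAND w2 = T NAND F = T
w9 = c OR w3 = T OR T = T
w10 = w1 NAND w3 = F NAND T = T
w12 = w10 NAND w9 = T NAND T = F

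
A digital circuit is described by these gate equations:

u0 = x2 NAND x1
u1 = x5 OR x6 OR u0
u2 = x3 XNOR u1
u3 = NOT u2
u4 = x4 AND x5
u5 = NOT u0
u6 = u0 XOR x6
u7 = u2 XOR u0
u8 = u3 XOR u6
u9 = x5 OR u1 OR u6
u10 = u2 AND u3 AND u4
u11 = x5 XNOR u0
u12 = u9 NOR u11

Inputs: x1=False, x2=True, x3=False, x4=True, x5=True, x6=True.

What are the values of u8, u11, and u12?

u0 = x2 NAND x1 = True NAND False = True
u1 = x5 OR x6 OR u0 = True OR True OR True = True
u2 = x3 XNOR u1 = False XNOR True = False
u3 = NOT u2 = NOT False = True
u6 = u0 XOR x6 = True XOR True = False
u8 = u3 XOR u6 = True XOR False = True
u9 = x5 OR u1 OR u6 = True OR True OR False = True
u11 = x5 XNOR u0 = True XNOR True = True
u12 = u9 NOR u11 = True NOR True = False

u8 = True  u11 = True  u12 = False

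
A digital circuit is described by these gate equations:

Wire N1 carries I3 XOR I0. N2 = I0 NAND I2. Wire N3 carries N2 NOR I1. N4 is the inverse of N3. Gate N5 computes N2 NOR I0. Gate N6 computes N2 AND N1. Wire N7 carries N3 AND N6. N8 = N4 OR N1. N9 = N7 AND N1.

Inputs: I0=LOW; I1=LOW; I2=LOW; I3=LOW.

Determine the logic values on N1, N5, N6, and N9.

N1 = LOW  N5 = LOW  N6 = LOW  N9 = LOW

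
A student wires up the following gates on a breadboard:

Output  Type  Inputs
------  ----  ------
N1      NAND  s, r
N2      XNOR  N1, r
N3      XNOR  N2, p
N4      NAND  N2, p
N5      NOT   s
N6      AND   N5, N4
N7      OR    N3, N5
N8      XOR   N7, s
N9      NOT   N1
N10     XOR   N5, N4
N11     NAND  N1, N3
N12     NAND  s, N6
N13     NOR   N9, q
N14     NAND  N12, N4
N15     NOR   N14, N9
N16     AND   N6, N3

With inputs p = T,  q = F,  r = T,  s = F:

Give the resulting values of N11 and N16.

N11 = F; N16 = F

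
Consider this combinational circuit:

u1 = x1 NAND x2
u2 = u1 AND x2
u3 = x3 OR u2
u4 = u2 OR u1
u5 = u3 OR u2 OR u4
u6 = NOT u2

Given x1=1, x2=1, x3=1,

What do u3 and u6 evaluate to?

u1 = x1 NAND x2 = 1 NAND 1 = 0
u2 = u1 AND x2 = 0 AND 1 = 0
u3 = x3 OR u2 = 1 OR 0 = 1
u6 = NOT u2 = NOT 0 = 1

u3 = 1  u6 = 1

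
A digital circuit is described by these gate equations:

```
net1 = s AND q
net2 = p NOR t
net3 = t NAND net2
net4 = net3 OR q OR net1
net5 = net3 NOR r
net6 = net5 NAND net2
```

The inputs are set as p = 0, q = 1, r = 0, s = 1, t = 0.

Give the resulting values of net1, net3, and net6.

net1 = s AND q = 1 AND 1 = 1
net2 = p NOR t = 0 NOR 0 = 1
net3 = t NAND net2 = 0 NAND 1 = 1
net5 = net3 NOR r = 1 NOR 0 = 0
net6 = net5 NAND net2 = 0 NAND 1 = 1

net1 = 1; net3 = 1; net6 = 1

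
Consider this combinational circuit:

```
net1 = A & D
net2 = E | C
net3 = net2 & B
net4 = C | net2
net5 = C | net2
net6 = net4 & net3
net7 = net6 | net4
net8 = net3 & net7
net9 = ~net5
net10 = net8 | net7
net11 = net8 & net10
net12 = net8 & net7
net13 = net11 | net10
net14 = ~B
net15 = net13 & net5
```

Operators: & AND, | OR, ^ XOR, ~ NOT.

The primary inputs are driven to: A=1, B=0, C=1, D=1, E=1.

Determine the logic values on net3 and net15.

net3 = 0; net15 = 1

net2 = E OR C = 1 OR 1 = 1
net3 = net2 AND B = 1 AND 0 = 0
net4 = C OR net2 = 1 OR 1 = 1
net5 = C OR net2 = 1 OR 1 = 1
net6 = net4 AND net3 = 1 AND 0 = 0
net7 = net6 OR net4 = 0 OR 1 = 1
net8 = net3 AND net7 = 0 AND 1 = 0
net10 = net8 OR net7 = 0 OR 1 = 1
net11 = net8 AND net10 = 0 AND 1 = 0
net13 = net11 OR net10 = 0 OR 1 = 1
net15 = net13 AND net5 = 1 AND 1 = 1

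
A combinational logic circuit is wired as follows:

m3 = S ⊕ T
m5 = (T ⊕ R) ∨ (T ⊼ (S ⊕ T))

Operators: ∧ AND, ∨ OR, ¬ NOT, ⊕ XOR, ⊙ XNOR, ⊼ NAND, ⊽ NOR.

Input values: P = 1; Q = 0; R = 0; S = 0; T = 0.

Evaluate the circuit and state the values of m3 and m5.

m3 = 0 ⊕ 0 = 0
m5 = (0 ⊕ 0) ∨ (0 ⊼ (0 ⊕ 0)) = 1

m3 = 0; m5 = 1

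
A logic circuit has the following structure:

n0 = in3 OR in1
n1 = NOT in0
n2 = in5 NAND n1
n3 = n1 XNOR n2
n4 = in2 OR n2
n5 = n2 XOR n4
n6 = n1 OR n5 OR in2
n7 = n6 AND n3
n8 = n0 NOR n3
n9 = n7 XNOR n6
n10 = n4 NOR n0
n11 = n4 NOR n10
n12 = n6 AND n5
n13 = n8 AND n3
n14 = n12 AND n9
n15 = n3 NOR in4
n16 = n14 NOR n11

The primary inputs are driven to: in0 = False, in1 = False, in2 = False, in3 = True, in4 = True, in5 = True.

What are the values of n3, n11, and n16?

n0 = in3 OR in1 = True OR False = True
n1 = NOT in0 = NOT False = True
n2 = in5 NAND n1 = True NAND True = False
n3 = n1 XNOR n2 = True XNOR False = False
n4 = in2 OR n2 = False OR False = False
n5 = n2 XOR n4 = False XOR False = False
n6 = n1 OR n5 OR in2 = True OR False OR False = True
n7 = n6 AND n3 = True AND False = False
n9 = n7 XNOR n6 = False XNOR True = False
n10 = n4 NOR n0 = False NOR True = False
n11 = n4 NOR n10 = False NOR False = True
n12 = n6 AND n5 = True AND False = False
n14 = n12 AND n9 = False AND False = False
n16 = n14 NOR n11 = False NOR True = False

n3 = False, n11 = True, n16 = False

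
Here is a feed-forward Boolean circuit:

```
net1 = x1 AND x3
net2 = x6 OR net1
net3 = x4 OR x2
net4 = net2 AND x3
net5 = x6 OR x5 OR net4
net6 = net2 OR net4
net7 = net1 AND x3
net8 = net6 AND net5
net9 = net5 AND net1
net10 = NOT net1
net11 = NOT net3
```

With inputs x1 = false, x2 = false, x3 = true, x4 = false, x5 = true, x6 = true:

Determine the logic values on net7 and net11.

net1 = x1 AND x3 = false AND true = false
net3 = x4 OR x2 = false OR false = false
net7 = net1 AND x3 = false AND true = false
net11 = NOT net3 = NOT false = true

net7 = false; net11 = true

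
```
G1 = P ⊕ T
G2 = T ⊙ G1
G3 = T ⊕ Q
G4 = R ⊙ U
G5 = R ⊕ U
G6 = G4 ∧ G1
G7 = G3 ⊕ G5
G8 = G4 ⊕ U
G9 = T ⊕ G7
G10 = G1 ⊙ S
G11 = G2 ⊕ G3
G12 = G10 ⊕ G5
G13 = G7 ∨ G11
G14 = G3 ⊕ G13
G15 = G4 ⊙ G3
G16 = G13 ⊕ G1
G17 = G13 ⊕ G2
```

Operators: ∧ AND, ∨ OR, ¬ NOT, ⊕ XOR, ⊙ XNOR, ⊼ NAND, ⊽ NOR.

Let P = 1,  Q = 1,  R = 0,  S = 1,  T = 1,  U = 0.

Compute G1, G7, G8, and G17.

G1 = P XOR T = 1 XOR 1 = 0
G2 = T XNOR G1 = 1 XNOR 0 = 0
G3 = T XOR Q = 1 XOR 1 = 0
G4 = R XNOR U = 0 XNOR 0 = 1
G5 = R XOR U = 0 XOR 0 = 0
G7 = G3 XOR G5 = 0 XOR 0 = 0
G8 = G4 XOR U = 1 XOR 0 = 1
G11 = G2 XOR G3 = 0 XOR 0 = 0
G13 = G7 OR G11 = 0 OR 0 = 0
G17 = G13 XOR G2 = 0 XOR 0 = 0

G1 = 0  G7 = 0  G8 = 1  G17 = 0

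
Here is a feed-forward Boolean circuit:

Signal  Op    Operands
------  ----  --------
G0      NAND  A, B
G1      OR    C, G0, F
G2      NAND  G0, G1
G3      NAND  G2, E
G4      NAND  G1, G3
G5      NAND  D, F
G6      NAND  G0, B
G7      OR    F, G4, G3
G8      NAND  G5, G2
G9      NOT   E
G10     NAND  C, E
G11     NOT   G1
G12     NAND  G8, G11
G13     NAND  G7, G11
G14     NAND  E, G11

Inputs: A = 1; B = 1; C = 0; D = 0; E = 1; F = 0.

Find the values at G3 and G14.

G0 = A NAND B = 1 NAND 1 = 0
G1 = C OR G0 OR F = 0 OR 0 OR 0 = 0
G2 = G0 NAND G1 = 0 NAND 0 = 1
G3 = G2 NAND E = 1 NAND 1 = 0
G11 = NOT G1 = NOT 0 = 1
G14 = E NAND G11 = 1 NAND 1 = 0

G3 = 0, G14 = 0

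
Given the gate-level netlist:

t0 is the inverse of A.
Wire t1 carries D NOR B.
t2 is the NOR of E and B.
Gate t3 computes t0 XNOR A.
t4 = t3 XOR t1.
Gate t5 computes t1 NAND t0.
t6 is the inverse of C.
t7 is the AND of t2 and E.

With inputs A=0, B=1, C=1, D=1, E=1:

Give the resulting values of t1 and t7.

t1 = 0, t7 = 0

t1 = D NOR B = 1 NOR 1 = 0
t2 = E NOR B = 1 NOR 1 = 0
t7 = t2 AND E = 0 AND 1 = 0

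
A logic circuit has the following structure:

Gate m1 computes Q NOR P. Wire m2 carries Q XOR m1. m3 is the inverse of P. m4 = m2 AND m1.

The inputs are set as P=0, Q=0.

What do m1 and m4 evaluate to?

m1 = Q NOR P = 0 NOR 0 = 1
m2 = Q XOR m1 = 0 XOR 1 = 1
m4 = m2 AND m1 = 1 AND 1 = 1

m1 = 1, m4 = 1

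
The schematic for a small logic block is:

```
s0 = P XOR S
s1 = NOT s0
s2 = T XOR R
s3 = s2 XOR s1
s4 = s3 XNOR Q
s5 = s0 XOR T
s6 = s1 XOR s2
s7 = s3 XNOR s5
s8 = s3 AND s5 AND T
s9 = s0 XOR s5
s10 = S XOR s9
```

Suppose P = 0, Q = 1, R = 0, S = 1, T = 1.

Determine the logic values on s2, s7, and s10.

s2 = 1, s7 = 0, s10 = 0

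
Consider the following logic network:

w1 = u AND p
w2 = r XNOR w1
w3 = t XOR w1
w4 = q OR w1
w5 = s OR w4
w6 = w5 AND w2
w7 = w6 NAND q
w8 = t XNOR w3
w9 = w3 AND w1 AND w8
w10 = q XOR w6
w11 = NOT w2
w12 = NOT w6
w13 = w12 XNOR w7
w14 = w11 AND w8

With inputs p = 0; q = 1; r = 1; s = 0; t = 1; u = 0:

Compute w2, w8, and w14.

w1 = u AND p = 0 AND 0 = 0
w2 = r XNOR w1 = 1 XNOR 0 = 0
w3 = t XOR w1 = 1 XOR 0 = 1
w8 = t XNOR w3 = 1 XNOR 1 = 1
w11 = NOT w2 = NOT 0 = 1
w14 = w11 AND w8 = 1 AND 1 = 1

w2 = 0; w8 = 1; w14 = 1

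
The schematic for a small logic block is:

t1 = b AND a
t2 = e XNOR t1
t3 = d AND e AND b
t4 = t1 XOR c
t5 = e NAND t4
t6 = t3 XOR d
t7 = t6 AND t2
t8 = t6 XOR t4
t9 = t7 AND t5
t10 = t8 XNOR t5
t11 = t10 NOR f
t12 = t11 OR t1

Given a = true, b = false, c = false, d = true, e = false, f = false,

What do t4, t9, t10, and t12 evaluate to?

t1 = b AND a = false AND true = false
t2 = e XNOR t1 = false XNOR false = true
t3 = d AND e AND b = true AND false AND false = false
t4 = t1 XOR c = false XOR false = false
t5 = e NAND t4 = false NAND false = true
t6 = t3 XOR d = false XOR true = true
t7 = t6 AND t2 = true AND true = true
t8 = t6 XOR t4 = true XOR false = true
t9 = t7 AND t5 = true AND true = true
t10 = t8 XNOR t5 = true XNOR true = true
t11 = t10 NOR f = true NOR false = false
t12 = t11 OR t1 = false OR false = false

t4 = false  t9 = true  t10 = true  t12 = false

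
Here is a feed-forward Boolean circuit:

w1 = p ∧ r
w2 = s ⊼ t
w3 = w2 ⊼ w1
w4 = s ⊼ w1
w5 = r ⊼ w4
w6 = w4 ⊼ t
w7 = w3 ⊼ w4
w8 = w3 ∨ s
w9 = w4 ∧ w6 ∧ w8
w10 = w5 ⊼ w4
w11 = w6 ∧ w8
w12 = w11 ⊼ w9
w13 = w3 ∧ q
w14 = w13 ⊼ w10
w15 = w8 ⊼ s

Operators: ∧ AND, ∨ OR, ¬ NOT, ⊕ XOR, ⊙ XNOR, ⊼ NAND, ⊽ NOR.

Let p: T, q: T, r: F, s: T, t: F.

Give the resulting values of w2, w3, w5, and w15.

w1 = p AND r = T AND F = F
w2 = s NAND t = T NAND F = T
w3 = w2 NAND w1 = T NAND F = T
w4 = s NAND w1 = T NAND F = T
w5 = r NAND w4 = F NAND T = T
w8 = w3 OR s = T OR T = T
w15 = w8 NAND s = T NAND T = F

w2 = T, w3 = T, w5 = T, w15 = F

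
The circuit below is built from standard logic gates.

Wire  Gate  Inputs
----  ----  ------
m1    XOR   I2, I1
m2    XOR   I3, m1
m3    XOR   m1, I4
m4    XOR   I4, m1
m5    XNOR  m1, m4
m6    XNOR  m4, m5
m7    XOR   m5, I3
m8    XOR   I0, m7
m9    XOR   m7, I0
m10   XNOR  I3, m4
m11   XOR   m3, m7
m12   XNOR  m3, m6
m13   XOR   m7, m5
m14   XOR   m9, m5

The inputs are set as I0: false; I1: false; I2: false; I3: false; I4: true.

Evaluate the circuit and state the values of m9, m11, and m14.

m9 = false  m11 = true  m14 = false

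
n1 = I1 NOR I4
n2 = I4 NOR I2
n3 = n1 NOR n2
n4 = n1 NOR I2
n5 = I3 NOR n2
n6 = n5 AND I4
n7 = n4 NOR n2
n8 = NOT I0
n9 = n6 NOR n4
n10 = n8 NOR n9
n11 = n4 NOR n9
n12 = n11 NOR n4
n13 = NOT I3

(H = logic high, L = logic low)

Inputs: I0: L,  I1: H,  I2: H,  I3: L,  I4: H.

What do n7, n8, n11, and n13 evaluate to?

n1 = I1 NOR I4 = H NOR H = L
n2 = I4 NOR I2 = H NOR H = L
n4 = n1 NOR I2 = L NOR H = L
n5 = I3 NOR n2 = L NOR L = H
n6 = n5 AND I4 = H AND H = H
n7 = n4 NOR n2 = L NOR L = H
n8 = NOT I0 = NOT L = H
n9 = n6 NOR n4 = H NOR L = L
n11 = n4 NOR n9 = L NOR L = H
n13 = NOT I3 = NOT L = H

n7 = H, n8 = H, n11 = H, n13 = H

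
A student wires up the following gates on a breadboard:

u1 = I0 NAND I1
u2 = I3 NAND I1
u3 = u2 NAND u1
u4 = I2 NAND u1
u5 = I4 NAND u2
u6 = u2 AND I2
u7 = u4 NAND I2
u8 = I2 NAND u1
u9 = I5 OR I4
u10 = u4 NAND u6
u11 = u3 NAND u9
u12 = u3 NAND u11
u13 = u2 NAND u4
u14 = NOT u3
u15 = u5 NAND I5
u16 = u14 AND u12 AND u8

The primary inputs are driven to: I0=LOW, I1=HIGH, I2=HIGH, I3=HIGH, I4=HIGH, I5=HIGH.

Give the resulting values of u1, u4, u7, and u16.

u1 = I0 NAND I1 = LOW NAND HIGH = HIGH
u2 = I3 NAND I1 = HIGH NAND HIGH = LOW
u3 = u2 NAND u1 = LOW NAND HIGH = HIGH
u4 = I2 NAND u1 = HIGH NAND HIGH = LOW
u7 = u4 NAND I2 = LOW NAND HIGH = HIGH
u8 = I2 NAND u1 = HIGH NAND HIGH = LOW
u9 = I5 OR I4 = HIGH OR HIGH = HIGH
u11 = u3 NAND u9 = HIGH NAND HIGH = LOW
u12 = u3 NAND u11 = HIGH NAND LOW = HIGH
u14 = NOT u3 = NOT HIGH = LOW
u16 = u14 AND u12 AND u8 = LOW AND HIGH AND LOW = LOW

u1 = HIGH, u4 = LOW, u7 = HIGH, u16 = LOW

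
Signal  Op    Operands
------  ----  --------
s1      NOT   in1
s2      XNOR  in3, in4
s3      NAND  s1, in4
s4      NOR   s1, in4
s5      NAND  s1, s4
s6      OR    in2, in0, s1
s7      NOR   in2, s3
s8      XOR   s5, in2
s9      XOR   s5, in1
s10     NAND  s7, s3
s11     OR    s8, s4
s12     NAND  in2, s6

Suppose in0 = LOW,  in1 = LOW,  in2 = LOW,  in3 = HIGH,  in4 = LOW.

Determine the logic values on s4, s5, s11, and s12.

s4 = LOW; s5 = HIGH; s11 = HIGH; s12 = HIGH

s1 = NOT in1 = NOT LOW = HIGH
s4 = s1 NOR in4 = HIGH NOR LOW = LOW
s5 = s1 NAND s4 = HIGH NAND LOW = HIGH
s6 = in2 OR in0 OR s1 = LOW OR LOW OR HIGH = HIGH
s8 = s5 XOR in2 = HIGH XOR LOW = HIGH
s11 = s8 OR s4 = HIGH OR LOW = HIGH
s12 = in2 NAND s6 = LOW NAND HIGH = HIGH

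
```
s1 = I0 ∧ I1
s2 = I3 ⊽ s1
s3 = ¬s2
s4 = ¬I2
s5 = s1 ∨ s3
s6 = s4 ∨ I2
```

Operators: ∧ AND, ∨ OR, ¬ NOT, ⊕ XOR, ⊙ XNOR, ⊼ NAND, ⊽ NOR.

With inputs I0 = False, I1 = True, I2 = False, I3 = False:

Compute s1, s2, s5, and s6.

s1 = False  s2 = True  s5 = False  s6 = True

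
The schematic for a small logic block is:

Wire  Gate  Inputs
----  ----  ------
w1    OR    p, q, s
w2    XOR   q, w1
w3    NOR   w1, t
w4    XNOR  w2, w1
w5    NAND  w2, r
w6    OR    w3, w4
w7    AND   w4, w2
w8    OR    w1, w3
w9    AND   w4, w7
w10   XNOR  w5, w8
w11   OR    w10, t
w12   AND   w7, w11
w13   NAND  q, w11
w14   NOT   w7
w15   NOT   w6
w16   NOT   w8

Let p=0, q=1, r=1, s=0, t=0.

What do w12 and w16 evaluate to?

w12 = 0, w16 = 0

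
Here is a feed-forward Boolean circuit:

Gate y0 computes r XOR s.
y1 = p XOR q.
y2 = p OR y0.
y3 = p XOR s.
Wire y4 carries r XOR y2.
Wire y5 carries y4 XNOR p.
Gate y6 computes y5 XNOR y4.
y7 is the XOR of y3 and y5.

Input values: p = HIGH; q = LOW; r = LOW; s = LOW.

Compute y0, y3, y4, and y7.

y0 = r XOR s = LOW XOR LOW = LOW
y2 = p OR y0 = HIGH OR LOW = HIGH
y3 = p XOR s = HIGH XOR LOW = HIGH
y4 = r XOR y2 = LOW XOR HIGH = HIGH
y5 = y4 XNOR p = HIGH XNOR HIGH = HIGH
y7 = y3 XOR y5 = HIGH XOR HIGH = LOW

y0 = LOW  y3 = HIGH  y4 = HIGH  y7 = LOW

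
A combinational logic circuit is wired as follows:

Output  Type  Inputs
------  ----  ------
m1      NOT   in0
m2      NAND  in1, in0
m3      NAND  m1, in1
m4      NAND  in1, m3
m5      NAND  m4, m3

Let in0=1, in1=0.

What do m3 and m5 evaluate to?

m3 = 1  m5 = 0

m1 = NOT in0 = NOT 1 = 0
m3 = m1 NAND in1 = 0 NAND 0 = 1
m4 = in1 NAND m3 = 0 NAND 1 = 1
m5 = m4 NAND m3 = 1 NAND 1 = 0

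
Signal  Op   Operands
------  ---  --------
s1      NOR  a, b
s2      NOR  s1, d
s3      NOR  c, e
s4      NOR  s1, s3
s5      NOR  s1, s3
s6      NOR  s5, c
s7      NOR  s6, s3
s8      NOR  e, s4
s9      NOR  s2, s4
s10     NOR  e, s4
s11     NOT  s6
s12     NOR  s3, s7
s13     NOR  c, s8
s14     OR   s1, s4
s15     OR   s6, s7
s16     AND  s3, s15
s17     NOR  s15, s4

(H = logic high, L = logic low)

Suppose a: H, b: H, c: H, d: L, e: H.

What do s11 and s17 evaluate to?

s11 = H; s17 = L

s1 = a NOR b = H NOR H = L
s3 = c NOR e = H NOR H = L
s4 = s1 NOR s3 = L NOR L = H
s5 = s1 NOR s3 = L NOR L = H
s6 = s5 NOR c = H NOR H = L
s7 = s6 NOR s3 = L NOR L = H
s11 = NOT s6 = NOT L = H
s15 = s6 OR s7 = L OR H = H
s17 = s15 NOR s4 = H NOR H = L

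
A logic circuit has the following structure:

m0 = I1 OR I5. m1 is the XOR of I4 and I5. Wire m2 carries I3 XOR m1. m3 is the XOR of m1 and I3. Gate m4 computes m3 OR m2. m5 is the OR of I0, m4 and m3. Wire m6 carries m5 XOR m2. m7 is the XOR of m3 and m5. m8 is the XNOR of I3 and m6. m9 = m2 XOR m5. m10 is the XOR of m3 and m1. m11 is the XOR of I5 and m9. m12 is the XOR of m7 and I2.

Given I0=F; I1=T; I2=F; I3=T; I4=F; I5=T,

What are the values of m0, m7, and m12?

m0 = T, m7 = F, m12 = F

m0 = I1 OR I5 = T OR T = T
m1 = I4 XOR I5 = F XOR T = T
m2 = I3 XOR m1 = T XOR T = F
m3 = m1 XOR I3 = T XOR T = F
m4 = m3 OR m2 = F OR F = F
m5 = I0 OR m4 OR m3 = F OR F OR F = F
m7 = m3 XOR m5 = F XOR F = F
m12 = m7 XOR I2 = F XOR F = F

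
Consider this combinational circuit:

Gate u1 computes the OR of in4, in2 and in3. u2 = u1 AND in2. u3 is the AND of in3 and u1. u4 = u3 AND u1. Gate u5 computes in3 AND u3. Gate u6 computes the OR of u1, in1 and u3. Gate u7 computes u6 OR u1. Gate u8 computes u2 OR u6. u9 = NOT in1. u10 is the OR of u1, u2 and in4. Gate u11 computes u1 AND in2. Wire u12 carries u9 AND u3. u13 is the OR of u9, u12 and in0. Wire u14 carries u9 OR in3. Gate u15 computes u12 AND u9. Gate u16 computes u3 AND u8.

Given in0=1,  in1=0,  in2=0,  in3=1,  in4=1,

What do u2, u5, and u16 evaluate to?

u1 = in4 OR in2 OR in3 = 1 OR 0 OR 1 = 1
u2 = u1 AND in2 = 1 AND 0 = 0
u3 = in3 AND u1 = 1 AND 1 = 1
u5 = in3 AND u3 = 1 AND 1 = 1
u6 = u1 OR in1 OR u3 = 1 OR 0 OR 1 = 1
u8 = u2 OR u6 = 0 OR 1 = 1
u16 = u3 AND u8 = 1 AND 1 = 1

u2 = 0, u5 = 1, u16 = 1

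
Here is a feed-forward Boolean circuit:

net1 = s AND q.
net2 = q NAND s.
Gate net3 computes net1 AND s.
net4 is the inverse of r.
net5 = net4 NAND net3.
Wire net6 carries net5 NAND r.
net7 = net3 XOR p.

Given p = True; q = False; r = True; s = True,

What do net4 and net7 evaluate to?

net4 = False, net7 = True

net1 = s AND q = True AND False = False
net3 = net1 AND s = False AND True = False
net4 = NOT r = NOT True = False
net7 = net3 XOR p = False XOR True = True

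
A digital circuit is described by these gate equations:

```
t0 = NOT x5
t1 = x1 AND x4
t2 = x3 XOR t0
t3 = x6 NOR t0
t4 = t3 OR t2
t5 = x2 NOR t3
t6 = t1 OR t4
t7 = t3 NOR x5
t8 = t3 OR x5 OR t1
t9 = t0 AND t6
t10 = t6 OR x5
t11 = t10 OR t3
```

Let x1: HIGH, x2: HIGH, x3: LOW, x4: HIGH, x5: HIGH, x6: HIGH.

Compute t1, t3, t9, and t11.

t0 = NOT x5 = NOT HIGH = LOW
t1 = x1 AND x4 = HIGH AND HIGH = HIGH
t2 = x3 XOR t0 = LOW XOR LOW = LOW
t3 = x6 NOR t0 = HIGH NOR LOW = LOW
t4 = t3 OR t2 = LOW OR LOW = LOW
t6 = t1 OR t4 = HIGH OR LOW = HIGH
t9 = t0 AND t6 = LOW AND HIGH = LOW
t10 = t6 OR x5 = HIGH OR HIGH = HIGH
t11 = t10 OR t3 = HIGH OR LOW = HIGH

t1 = HIGH, t3 = LOW, t9 = LOW, t11 = HIGH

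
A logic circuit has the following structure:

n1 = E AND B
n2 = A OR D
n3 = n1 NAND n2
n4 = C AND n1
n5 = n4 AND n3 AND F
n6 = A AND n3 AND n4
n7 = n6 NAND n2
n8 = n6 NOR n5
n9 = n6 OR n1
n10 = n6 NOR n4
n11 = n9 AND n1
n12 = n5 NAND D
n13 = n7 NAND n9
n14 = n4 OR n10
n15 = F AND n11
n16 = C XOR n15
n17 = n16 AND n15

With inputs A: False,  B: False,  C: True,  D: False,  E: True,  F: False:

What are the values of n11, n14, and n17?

n1 = E AND B = True AND False = False
n2 = A OR D = False OR False = False
n3 = n1 NAND n2 = False NAND False = True
n4 = C AND n1 = True AND False = False
n6 = A AND n3 AND n4 = False AND True AND False = False
n9 = n6 OR n1 = False OR False = False
n10 = n6 NOR n4 = False NOR False = True
n11 = n9 AND n1 = False AND False = False
n14 = n4 OR n10 = False OR True = True
n15 = F AND n11 = False AND False = False
n16 = C XOR n15 = True XOR False = True
n17 = n16 AND n15 = True AND False = False

n11 = False, n14 = True, n17 = False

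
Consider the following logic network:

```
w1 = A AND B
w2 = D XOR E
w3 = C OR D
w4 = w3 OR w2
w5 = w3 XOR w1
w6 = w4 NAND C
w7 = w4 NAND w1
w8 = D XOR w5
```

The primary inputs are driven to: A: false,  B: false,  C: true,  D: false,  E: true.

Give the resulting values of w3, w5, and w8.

w1 = A AND B = false AND false = false
w3 = C OR D = true OR false = true
w5 = w3 XOR w1 = true XOR false = true
w8 = D XOR w5 = false XOR true = true

w3 = true  w5 = true  w8 = true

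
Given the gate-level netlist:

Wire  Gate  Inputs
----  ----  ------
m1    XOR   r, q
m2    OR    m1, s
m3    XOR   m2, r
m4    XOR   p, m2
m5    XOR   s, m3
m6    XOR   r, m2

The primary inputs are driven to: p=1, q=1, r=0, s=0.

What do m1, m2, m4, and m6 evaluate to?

m1 = r XOR q = 0 XOR 1 = 1
m2 = m1 OR s = 1 OR 0 = 1
m4 = p XOR m2 = 1 XOR 1 = 0
m6 = r XOR m2 = 0 XOR 1 = 1

m1 = 1  m2 = 1  m4 = 0  m6 = 1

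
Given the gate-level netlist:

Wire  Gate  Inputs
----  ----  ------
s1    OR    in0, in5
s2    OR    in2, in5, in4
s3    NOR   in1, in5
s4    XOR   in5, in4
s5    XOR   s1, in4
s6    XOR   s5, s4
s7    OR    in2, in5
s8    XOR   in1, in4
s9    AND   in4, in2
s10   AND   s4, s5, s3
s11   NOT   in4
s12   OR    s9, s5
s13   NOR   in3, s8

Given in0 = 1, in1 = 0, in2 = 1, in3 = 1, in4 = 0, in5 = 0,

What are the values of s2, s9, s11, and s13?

s2 = in2 OR in5 OR in4 = 1 OR 0 OR 0 = 1
s8 = in1 XOR in4 = 0 XOR 0 = 0
s9 = in4 AND in2 = 0 AND 1 = 0
s11 = NOT in4 = NOT 0 = 1
s13 = in3 NOR s8 = 1 NOR 0 = 0

s2 = 1; s9 = 0; s11 = 1; s13 = 0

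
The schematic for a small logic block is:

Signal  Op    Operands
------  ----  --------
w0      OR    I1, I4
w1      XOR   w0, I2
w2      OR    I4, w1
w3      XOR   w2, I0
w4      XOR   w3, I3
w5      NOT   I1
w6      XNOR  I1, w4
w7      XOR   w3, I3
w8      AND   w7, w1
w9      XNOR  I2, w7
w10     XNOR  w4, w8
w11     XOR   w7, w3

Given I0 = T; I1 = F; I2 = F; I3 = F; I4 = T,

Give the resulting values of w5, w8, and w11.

w0 = I1 OR I4 = F OR T = T
w1 = w0 XOR I2 = T XOR F = T
w2 = I4 OR w1 = T OR T = T
w3 = w2 XOR I0 = T XOR T = F
w5 = NOT I1 = NOT F = T
w7 = w3 XOR I3 = F XOR F = F
w8 = w7 AND w1 = F AND T = F
w11 = w7 XOR w3 = F XOR F = F

w5 = T, w8 = F, w11 = F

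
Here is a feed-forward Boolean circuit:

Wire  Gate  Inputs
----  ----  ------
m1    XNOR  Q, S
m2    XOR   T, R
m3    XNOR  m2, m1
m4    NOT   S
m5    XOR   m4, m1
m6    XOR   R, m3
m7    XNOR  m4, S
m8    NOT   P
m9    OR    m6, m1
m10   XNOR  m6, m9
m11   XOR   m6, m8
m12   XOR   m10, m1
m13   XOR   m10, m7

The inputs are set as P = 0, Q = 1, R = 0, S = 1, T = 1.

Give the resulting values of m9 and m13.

m1 = Q XNOR S = 1 XNOR 1 = 1
m2 = T XOR R = 1 XOR 0 = 1
m3 = m2 XNOR m1 = 1 XNOR 1 = 1
m4 = NOT S = NOT 1 = 0
m6 = R XOR m3 = 0 XOR 1 = 1
m7 = m4 XNOR S = 0 XNOR 1 = 0
m9 = m6 OR m1 = 1 OR 1 = 1
m10 = m6 XNOR m9 = 1 XNOR 1 = 1
m13 = m10 XOR m7 = 1 XOR 0 = 1

m9 = 1, m13 = 1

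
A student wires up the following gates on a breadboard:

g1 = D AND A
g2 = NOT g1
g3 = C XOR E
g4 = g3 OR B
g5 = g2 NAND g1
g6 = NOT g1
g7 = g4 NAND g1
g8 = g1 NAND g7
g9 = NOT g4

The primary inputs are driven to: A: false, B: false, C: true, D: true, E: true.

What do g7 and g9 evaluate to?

g1 = D AND A = true AND false = false
g3 = C XOR E = true XOR true = false
g4 = g3 OR B = false OR false = false
g7 = g4 NAND g1 = false NAND false = true
g9 = NOT g4 = NOT false = true

g7 = true, g9 = true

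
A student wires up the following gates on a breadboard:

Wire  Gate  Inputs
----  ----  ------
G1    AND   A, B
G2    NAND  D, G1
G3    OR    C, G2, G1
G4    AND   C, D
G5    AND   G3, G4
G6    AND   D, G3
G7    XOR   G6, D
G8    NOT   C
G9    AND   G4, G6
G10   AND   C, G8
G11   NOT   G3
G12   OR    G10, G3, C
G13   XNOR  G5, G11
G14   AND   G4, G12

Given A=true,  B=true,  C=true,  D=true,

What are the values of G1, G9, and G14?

G1 = A AND B = true AND true = true
G2 = D NAND G1 = true NAND true = false
G3 = C OR G2 OR G1 = true OR false OR true = true
G4 = C AND D = true AND true = true
G6 = D AND G3 = true AND true = true
G8 = NOT C = NOT true = false
G9 = G4 AND G6 = true AND true = true
G10 = C AND G8 = true AND false = false
G12 = G10 OR G3 OR C = false OR true OR true = true
G14 = G4 AND G12 = true AND true = true

G1 = true; G9 = true; G14 = true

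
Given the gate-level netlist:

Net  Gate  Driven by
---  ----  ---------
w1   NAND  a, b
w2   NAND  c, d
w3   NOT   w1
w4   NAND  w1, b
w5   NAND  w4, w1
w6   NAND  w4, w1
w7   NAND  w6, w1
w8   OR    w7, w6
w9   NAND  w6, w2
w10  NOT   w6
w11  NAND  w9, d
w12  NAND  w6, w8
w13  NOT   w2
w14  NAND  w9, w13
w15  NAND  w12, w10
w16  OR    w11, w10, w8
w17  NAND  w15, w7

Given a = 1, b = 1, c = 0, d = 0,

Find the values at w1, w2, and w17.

w1 = a NAND b = 1 NAND 1 = 0
w2 = c NAND d = 0 NAND 0 = 1
w4 = w1 NAND b = 0 NAND 1 = 1
w6 = w4 NAND w1 = 1 NAND 0 = 1
w7 = w6 NAND w1 = 1 NAND 0 = 1
w8 = w7 OR w6 = 1 OR 1 = 1
w10 = NOT w6 = NOT 1 = 0
w12 = w6 NAND w8 = 1 NAND 1 = 0
w15 = w12 NAND w10 = 0 NAND 0 = 1
w17 = w15 NAND w7 = 1 NAND 1 = 0

w1 = 0, w2 = 1, w17 = 0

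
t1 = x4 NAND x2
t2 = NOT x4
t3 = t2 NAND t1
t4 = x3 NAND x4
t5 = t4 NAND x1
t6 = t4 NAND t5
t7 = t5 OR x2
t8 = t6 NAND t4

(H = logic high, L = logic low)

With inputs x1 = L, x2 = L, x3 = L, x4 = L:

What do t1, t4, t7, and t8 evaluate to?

t1 = x4 NAND x2 = L NAND L = H
t4 = x3 NAND x4 = L NAND L = H
t5 = t4 NAND x1 = H NAND L = H
t6 = t4 NAND t5 = H NAND H = L
t7 = t5 OR x2 = H OR L = H
t8 = t6 NAND t4 = L NAND H = H

t1 = H, t4 = H, t7 = H, t8 = H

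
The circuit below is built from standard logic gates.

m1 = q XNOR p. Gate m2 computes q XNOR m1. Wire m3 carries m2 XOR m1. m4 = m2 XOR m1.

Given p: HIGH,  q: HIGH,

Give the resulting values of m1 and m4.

m1 = HIGH  m4 = LOW

m1 = q XNOR p = HIGH XNOR HIGH = HIGH
m2 = q XNOR m1 = HIGH XNOR HIGH = HIGH
m4 = m2 XOR m1 = HIGH XOR HIGH = LOW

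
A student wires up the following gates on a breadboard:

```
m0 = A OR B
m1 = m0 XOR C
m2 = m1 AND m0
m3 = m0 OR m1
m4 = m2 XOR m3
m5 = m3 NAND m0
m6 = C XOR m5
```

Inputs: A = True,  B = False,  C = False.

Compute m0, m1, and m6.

m0 = True, m1 = True, m6 = False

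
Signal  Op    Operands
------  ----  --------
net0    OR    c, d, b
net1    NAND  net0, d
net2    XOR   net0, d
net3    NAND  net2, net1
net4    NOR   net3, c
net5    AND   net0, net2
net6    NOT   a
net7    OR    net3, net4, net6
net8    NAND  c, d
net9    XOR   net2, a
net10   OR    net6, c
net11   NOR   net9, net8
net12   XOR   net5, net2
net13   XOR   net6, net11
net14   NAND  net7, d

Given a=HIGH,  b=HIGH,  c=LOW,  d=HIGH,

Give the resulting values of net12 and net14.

net0 = c OR d OR b = LOW OR HIGH OR HIGH = HIGH
net1 = net0 NAND d = HIGH NAND HIGH = LOW
net2 = net0 XOR d = HIGH XOR HIGH = LOW
net3 = net2 NAND net1 = LOW NAND LOW = HIGH
net4 = net3 NOR c = HIGH NOR LOW = LOW
net5 = net0 AND net2 = HIGH AND LOW = LOW
net6 = NOT a = NOT HIGH = LOW
net7 = net3 OR net4 OR net6 = HIGH OR LOW OR LOW = HIGH
net12 = net5 XOR net2 = LOW XOR LOW = LOW
net14 = net7 NAND d = HIGH NAND HIGH = LOW

net12 = LOW  net14 = LOW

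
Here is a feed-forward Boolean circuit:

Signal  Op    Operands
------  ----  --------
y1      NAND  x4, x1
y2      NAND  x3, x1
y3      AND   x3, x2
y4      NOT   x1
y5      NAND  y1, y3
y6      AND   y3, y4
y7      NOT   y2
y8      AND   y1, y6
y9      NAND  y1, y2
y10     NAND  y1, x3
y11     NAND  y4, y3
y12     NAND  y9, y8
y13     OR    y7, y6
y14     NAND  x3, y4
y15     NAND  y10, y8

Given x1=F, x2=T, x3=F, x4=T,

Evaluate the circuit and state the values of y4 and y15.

y1 = x4 NAND x1 = T NAND F = T
y3 = x3 AND x2 = F AND T = F
y4 = NOT x1 = NOT F = T
y6 = y3 AND y4 = F AND T = F
y8 = y1 AND y6 = T AND F = F
y10 = y1 NAND x3 = T NAND F = T
y15 = y10 NAND y8 = T NAND F = T

y4 = T, y15 = T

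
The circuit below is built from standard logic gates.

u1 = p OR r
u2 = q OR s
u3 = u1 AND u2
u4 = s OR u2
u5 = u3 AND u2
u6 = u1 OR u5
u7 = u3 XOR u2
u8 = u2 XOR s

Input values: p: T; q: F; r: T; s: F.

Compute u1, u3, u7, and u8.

u1 = p OR r = T OR T = T
u2 = q OR s = F OR F = F
u3 = u1 AND u2 = T AND F = F
u7 = u3 XOR u2 = F XOR F = F
u8 = u2 XOR s = F XOR F = F

u1 = T; u3 = F; u7 = F; u8 = F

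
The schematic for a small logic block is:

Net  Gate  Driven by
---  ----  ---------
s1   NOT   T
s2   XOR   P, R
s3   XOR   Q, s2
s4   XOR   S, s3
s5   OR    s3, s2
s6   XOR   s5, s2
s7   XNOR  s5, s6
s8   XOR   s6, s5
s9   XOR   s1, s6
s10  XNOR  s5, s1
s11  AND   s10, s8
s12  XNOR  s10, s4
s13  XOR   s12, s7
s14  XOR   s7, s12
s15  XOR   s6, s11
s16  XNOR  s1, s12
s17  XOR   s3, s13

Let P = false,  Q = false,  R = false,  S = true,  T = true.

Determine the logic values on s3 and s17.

s3 = false  s17 = false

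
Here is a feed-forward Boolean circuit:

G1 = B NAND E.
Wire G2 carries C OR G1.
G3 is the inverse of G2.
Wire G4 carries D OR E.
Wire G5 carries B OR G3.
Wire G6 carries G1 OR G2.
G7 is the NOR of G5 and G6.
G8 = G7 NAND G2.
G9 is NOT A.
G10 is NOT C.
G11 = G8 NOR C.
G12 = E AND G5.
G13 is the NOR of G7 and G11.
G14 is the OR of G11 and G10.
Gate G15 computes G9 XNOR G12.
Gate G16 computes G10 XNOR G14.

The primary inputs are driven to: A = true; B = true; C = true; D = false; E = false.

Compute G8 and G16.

G8 = true; G16 = true

G1 = B NAND E = true NAND false = true
G2 = C OR G1 = true OR true = true
G3 = NOT G2 = NOT true = false
G5 = B OR G3 = true OR false = true
G6 = G1 OR G2 = true OR true = true
G7 = G5 NOR G6 = true NOR true = false
G8 = G7 NAND G2 = false NAND true = true
G10 = NOT C = NOT true = false
G11 = G8 NOR C = true NOR true = false
G14 = G11 OR G10 = false OR false = false
G16 = G10 XNOR G14 = false XNOR false = true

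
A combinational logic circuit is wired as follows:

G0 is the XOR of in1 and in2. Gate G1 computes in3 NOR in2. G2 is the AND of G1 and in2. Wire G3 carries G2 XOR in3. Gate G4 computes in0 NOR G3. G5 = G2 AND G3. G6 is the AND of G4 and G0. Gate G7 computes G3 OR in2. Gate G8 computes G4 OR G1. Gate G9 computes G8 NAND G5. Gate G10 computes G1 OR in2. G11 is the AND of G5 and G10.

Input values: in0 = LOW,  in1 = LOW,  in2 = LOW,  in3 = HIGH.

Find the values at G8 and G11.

G8 = LOW; G11 = LOW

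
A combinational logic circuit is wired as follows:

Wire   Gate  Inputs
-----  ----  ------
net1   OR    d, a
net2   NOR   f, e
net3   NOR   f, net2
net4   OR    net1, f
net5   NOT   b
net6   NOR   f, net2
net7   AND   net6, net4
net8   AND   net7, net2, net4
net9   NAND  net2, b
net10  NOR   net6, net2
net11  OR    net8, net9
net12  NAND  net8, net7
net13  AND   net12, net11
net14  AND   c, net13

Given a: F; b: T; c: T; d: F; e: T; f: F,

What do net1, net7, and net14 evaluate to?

net1 = F, net7 = F, net14 = T

net1 = d OR a = F OR F = F
net2 = f NOR e = F NOR T = F
net4 = net1 OR f = F OR F = F
net6 = f NOR net2 = F NOR F = T
net7 = net6 AND net4 = T AND F = F
net8 = net7 AND net2 AND net4 = F AND F AND F = F
net9 = net2 NAND b = F NAND T = T
net11 = net8 OR net9 = F OR T = T
net12 = net8 NAND net7 = F NAND F = T
net13 = net12 AND net11 = T AND T = T
net14 = c AND net13 = T AND T = T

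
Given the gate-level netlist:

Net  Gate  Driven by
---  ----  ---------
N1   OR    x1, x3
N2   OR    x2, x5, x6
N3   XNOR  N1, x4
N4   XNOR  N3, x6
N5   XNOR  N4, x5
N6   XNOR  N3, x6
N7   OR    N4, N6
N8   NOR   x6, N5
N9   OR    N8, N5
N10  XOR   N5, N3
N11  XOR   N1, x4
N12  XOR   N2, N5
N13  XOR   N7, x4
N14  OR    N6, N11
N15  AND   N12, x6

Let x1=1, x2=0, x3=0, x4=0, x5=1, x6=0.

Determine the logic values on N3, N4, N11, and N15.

N3 = 0; N4 = 1; N11 = 1; N15 = 0

N1 = x1 OR x3 = 1 OR 0 = 1
N2 = x2 OR x5 OR x6 = 0 OR 1 OR 0 = 1
N3 = N1 XNOR x4 = 1 XNOR 0 = 0
N4 = N3 XNOR x6 = 0 XNOR 0 = 1
N5 = N4 XNOR x5 = 1 XNOR 1 = 1
N11 = N1 XOR x4 = 1 XOR 0 = 1
N12 = N2 XOR N5 = 1 XOR 1 = 0
N15 = N12 AND x6 = 0 AND 0 = 0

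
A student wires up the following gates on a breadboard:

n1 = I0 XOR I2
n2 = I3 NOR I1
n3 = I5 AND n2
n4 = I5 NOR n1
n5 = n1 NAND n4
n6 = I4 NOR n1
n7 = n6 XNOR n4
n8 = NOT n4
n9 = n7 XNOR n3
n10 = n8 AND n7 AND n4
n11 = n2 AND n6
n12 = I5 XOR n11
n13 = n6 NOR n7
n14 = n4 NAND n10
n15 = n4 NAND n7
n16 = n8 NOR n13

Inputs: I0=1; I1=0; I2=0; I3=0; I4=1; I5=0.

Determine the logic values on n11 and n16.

n11 = 0, n16 = 0

n1 = I0 XOR I2 = 1 XOR 0 = 1
n2 = I3 NOR I1 = 0 NOR 0 = 1
n4 = I5 NOR n1 = 0 NOR 1 = 0
n6 = I4 NOR n1 = 1 NOR 1 = 0
n7 = n6 XNOR n4 = 0 XNOR 0 = 1
n8 = NOT n4 = NOT 0 = 1
n11 = n2 AND n6 = 1 AND 0 = 0
n13 = n6 NOR n7 = 0 NOR 1 = 0
n16 = n8 NOR n13 = 1 NOR 0 = 0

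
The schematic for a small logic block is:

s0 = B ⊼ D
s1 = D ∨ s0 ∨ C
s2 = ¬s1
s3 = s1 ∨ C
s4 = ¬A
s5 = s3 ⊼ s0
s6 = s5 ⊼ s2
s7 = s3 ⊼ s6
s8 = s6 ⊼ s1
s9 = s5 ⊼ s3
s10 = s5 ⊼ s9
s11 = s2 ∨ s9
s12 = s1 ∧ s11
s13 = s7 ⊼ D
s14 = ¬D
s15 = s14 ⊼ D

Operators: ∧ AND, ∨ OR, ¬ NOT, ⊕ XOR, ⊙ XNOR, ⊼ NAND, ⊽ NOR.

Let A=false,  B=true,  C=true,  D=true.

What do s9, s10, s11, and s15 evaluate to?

s9 = false, s10 = true, s11 = false, s15 = true

s0 = B NAND D = true NAND true = false
s1 = D OR s0 OR C = true OR false OR true = true
s2 = NOT s1 = NOT true = false
s3 = s1 OR C = true OR true = true
s5 = s3 NAND s0 = true NAND false = true
s9 = s5 NAND s3 = true NAND true = false
s10 = s5 NAND s9 = true NAND false = true
s11 = s2 OR s9 = false OR false = false
s14 = NOT D = NOT true = false
s15 = s14 NAND D = false NAND true = true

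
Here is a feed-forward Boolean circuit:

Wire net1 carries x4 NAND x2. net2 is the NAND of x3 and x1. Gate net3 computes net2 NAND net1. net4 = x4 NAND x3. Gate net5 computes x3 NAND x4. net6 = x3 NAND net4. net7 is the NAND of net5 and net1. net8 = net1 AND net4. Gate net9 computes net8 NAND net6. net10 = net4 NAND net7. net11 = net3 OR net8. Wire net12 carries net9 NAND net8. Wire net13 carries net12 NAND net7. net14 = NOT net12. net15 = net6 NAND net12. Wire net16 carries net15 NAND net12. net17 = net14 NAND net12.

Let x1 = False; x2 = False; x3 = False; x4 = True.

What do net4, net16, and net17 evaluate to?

net4 = True, net16 = True, net17 = True

net1 = x4 NAND x2 = True NAND False = True
net4 = x4 NAND x3 = True NAND False = True
net6 = x3 NAND net4 = False NAND True = True
net8 = net1 AND net4 = True AND True = True
net9 = net8 NAND net6 = True NAND True = False
net12 = net9 NAND net8 = False NAND True = True
net14 = NOT net12 = NOT True = False
net15 = net6 NAND net12 = True NAND True = False
net16 = net15 NAND net12 = False NAND True = True
net17 = net14 NAND net12 = False NAND True = True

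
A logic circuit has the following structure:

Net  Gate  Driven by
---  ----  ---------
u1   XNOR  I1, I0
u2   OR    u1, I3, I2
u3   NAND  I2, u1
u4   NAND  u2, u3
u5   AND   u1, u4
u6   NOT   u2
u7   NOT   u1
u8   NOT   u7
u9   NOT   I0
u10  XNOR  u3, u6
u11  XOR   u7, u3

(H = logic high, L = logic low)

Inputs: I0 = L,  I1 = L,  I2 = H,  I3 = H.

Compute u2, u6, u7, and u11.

u1 = I1 XNOR I0 = L XNOR L = H
u2 = u1 OR I3 OR I2 = H OR H OR H = H
u3 = I2 NAND u1 = H NAND H = L
u6 = NOT u2 = NOT H = L
u7 = NOT u1 = NOT H = L
u11 = u7 XOR u3 = L XOR L = L

u2 = H, u6 = L, u7 = L, u11 = L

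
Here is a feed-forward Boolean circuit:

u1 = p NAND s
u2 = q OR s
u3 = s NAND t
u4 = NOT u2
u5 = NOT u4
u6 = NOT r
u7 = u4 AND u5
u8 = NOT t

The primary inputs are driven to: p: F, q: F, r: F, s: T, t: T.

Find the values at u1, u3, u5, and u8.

u1 = p NAND s = F NAND T = T
u2 = q OR s = F OR T = T
u3 = s NAND t = T NAND T = F
u4 = NOT u2 = NOT T = F
u5 = NOT u4 = NOT F = T
u8 = NOT t = NOT T = F

u1 = T, u3 = F, u5 = T, u8 = F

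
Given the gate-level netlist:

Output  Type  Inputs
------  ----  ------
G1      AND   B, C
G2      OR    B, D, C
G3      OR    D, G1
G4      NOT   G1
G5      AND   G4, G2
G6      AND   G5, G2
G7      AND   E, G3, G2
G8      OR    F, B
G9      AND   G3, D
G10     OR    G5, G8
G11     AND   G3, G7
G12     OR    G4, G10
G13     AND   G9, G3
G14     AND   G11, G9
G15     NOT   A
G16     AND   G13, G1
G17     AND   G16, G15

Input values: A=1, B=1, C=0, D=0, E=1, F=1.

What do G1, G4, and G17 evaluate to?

G1 = 0  G4 = 1  G17 = 0

G1 = B AND C = 1 AND 0 = 0
G3 = D OR G1 = 0 OR 0 = 0
G4 = NOT G1 = NOT 0 = 1
G9 = G3 AND D = 0 AND 0 = 0
G13 = G9 AND G3 = 0 AND 0 = 0
G15 = NOT A = NOT 1 = 0
G16 = G13 AND G1 = 0 AND 0 = 0
G17 = G16 AND G15 = 0 AND 0 = 0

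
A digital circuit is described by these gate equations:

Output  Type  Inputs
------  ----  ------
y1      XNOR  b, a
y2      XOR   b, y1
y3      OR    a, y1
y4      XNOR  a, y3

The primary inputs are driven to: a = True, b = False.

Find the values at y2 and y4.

y2 = False  y4 = True

y1 = b XNOR a = False XNOR True = False
y2 = b XOR y1 = False XOR False = False
y3 = a OR y1 = True OR False = True
y4 = a XNOR y3 = True XNOR True = True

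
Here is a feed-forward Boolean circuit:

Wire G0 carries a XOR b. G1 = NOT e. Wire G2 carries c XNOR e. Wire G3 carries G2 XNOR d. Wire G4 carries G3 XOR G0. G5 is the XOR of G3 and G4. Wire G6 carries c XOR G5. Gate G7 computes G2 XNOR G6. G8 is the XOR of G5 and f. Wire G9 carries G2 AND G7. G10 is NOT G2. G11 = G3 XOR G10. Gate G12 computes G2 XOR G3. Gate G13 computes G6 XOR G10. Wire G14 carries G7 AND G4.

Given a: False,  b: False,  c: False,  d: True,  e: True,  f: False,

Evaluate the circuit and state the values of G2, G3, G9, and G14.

G2 = False  G3 = False  G9 = False  G14 = False

G0 = a XOR b = False XOR False = False
G2 = c XNOR e = False XNOR True = False
G3 = G2 XNOR d = False XNOR True = False
G4 = G3 XOR G0 = False XOR False = False
G5 = G3 XOR G4 = False XOR False = False
G6 = c XOR G5 = False XOR False = False
G7 = G2 XNOR G6 = False XNOR False = True
G9 = G2 AND G7 = False AND True = False
G14 = G7 AND G4 = True AND False = False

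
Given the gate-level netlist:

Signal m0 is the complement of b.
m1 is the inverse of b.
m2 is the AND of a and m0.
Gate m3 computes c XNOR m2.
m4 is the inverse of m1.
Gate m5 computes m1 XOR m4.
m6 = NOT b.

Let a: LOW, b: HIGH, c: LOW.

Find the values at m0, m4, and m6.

m0 = LOW  m4 = HIGH  m6 = LOW

m0 = NOT b = NOT HIGH = LOW
m1 = NOT b = NOT HIGH = LOW
m4 = NOT m1 = NOT LOW = HIGH
m6 = NOT b = NOT HIGH = LOW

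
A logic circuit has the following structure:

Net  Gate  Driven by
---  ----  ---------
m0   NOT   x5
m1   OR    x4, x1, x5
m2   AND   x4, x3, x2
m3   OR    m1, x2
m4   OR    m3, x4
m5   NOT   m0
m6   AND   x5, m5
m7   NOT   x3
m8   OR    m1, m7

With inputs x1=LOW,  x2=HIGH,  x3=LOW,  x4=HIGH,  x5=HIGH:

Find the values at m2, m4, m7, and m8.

m2 = LOW  m4 = HIGH  m7 = HIGH  m8 = HIGH

m1 = x4 OR x1 OR x5 = HIGH OR LOW OR HIGH = HIGH
m2 = x4 AND x3 AND x2 = HIGH AND LOW AND HIGH = LOW
m3 = m1 OR x2 = HIGH OR HIGH = HIGH
m4 = m3 OR x4 = HIGH OR HIGH = HIGH
m7 = NOT x3 = NOT LOW = HIGH
m8 = m1 OR m7 = HIGH OR HIGH = HIGH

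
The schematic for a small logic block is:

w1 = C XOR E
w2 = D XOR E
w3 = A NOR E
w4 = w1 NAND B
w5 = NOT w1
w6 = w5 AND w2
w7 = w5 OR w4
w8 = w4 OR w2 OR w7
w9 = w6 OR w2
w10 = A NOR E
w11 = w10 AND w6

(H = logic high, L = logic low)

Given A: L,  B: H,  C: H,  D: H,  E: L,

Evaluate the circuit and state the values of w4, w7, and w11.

w1 = C XOR E = H XOR L = H
w2 = D XOR E = H XOR L = H
w4 = w1 NAND B = H NAND H = L
w5 = NOT w1 = NOT H = L
w6 = w5 AND w2 = L AND H = L
w7 = w5 OR w4 = L OR L = L
w10 = A NOR E = L NOR L = H
w11 = w10 AND w6 = H AND L = L

w4 = L, w7 = L, w11 = L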